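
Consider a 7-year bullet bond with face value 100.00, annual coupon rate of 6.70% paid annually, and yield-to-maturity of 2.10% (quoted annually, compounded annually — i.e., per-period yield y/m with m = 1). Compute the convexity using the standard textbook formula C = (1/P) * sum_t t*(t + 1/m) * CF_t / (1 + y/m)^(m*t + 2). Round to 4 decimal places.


Coupon per period c = face * coupon_rate / m = 6.700000
Periods per year m = 1; per-period yield y/m = 0.021000
Number of cashflows N = 7
Cashflows (t years, CF_t, discount factor 1/(1+y/m)^(m*t), PV):
  t = 1.0000: CF_t = 6.700000, DF = 0.979432, PV = 6.562194
  t = 2.0000: CF_t = 6.700000, DF = 0.959287, PV = 6.427222
  t = 3.0000: CF_t = 6.700000, DF = 0.939556, PV = 6.295027
  t = 4.0000: CF_t = 6.700000, DF = 0.920231, PV = 6.165550
  t = 5.0000: CF_t = 6.700000, DF = 0.901304, PV = 6.038737
  t = 6.0000: CF_t = 6.700000, DF = 0.882766, PV = 5.914532
  t = 7.0000: CF_t = 106.700000, DF = 0.864609, PV = 92.253792
Price P = sum_t PV_t = 129.657053
Convexity numerator sum_t t*(t + 1/m) * CF_t / (1+y/m)^(m*t + 2):
  t = 1.0000: term = 12.590053
  t = 2.0000: term = 36.993301
  t = 3.0000: term = 72.464840
  t = 4.0000: term = 118.290630
  t = 5.0000: term = 173.786430
  t = 6.0000: term = 238.296770
  t = 7.0000: term = 4955.879837
Convexity = (1/P) * sum = 5608.301862 / 129.657053 = 43.254892

Answer: Convexity = 43.2549


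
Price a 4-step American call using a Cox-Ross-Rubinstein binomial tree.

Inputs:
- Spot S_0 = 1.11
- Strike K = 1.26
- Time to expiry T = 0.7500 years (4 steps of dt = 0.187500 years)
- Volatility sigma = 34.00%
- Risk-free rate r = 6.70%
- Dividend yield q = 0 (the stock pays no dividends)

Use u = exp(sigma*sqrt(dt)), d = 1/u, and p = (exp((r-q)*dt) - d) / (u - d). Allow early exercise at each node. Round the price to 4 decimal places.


Answer: Price = V(0,0) = 0.1022

Derivation:
dt = T/N = 0.187500
u = exp(sigma*sqrt(dt)) = 1.158614; d = 1/u = 0.863100
p = (exp((r-q)*dt) - d) / (u - d) = 0.506039
Discount per step: exp(-r*dt) = 0.987516
Stock lattice S(k, i) with i counting down-moves:
  k=0: S(0,0) = 1.1100
  k=1: S(1,0) = 1.2861; S(1,1) = 0.9580
  k=2: S(2,0) = 1.4900; S(2,1) = 1.1100; S(2,2) = 0.8269
  k=3: S(3,0) = 1.7264; S(3,1) = 1.2861; S(3,2) = 0.9580; S(3,3) = 0.7137
  k=4: S(4,0) = 2.0002; S(4,1) = 1.4900; S(4,2) = 1.1100; S(4,3) = 0.8269; S(4,4) = 0.6160
Terminal payoffs V(N, i) = max(S_T - K, 0):
  V(4,0) = 0.740220; V(4,1) = 0.230048; V(4,2) = 0.000000; V(4,3) = 0.000000; V(4,4) = 0.000000
Backward induction: V(k, i) = exp(-r*dt) * [p * V(k+1, i) + (1-p) * V(k+1, i+1)]; then take max(V_cont, immediate exercise) for American.
  V(3,0) = exp(-r*dt) * [p*0.740220 + (1-p)*0.230048] = 0.482121; exercise = 0.466391; V(3,0) = max -> 0.482121
  V(3,1) = exp(-r*dt) * [p*0.230048 + (1-p)*0.000000] = 0.114960; exercise = 0.026061; V(3,1) = max -> 0.114960
  V(3,2) = exp(-r*dt) * [p*0.000000 + (1-p)*0.000000] = 0.000000; exercise = 0.000000; V(3,2) = max -> 0.000000
  V(3,3) = exp(-r*dt) * [p*0.000000 + (1-p)*0.000000] = 0.000000; exercise = 0.000000; V(3,3) = max -> 0.000000
  V(2,0) = exp(-r*dt) * [p*0.482121 + (1-p)*0.114960] = 0.297003; exercise = 0.230048; V(2,0) = max -> 0.297003
  V(2,1) = exp(-r*dt) * [p*0.114960 + (1-p)*0.000000] = 0.057448; exercise = 0.000000; V(2,1) = max -> 0.057448
  V(2,2) = exp(-r*dt) * [p*0.000000 + (1-p)*0.000000] = 0.000000; exercise = 0.000000; V(2,2) = max -> 0.000000
  V(1,0) = exp(-r*dt) * [p*0.297003 + (1-p)*0.057448] = 0.176442; exercise = 0.026061; V(1,0) = max -> 0.176442
  V(1,1) = exp(-r*dt) * [p*0.057448 + (1-p)*0.000000] = 0.028708; exercise = 0.000000; V(1,1) = max -> 0.028708
  V(0,0) = exp(-r*dt) * [p*0.176442 + (1-p)*0.028708] = 0.102175; exercise = 0.000000; V(0,0) = max -> 0.102175


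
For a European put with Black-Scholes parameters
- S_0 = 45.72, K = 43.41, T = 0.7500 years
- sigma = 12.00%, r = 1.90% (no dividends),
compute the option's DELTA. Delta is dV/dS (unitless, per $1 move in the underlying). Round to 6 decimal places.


d1 = 0.6879706733; d2 = 0.5840476248
phi(d1) = 0.3148715954; exp(-qT) = 1.0000000000; exp(-rT) = 0.9858510507
N(-d1) = 0.2457356247
Delta = -exp(-qT) * N(-d1) = -1.0000000000 * 0.2457356247 = -0.245736

Answer: Delta = -0.245736


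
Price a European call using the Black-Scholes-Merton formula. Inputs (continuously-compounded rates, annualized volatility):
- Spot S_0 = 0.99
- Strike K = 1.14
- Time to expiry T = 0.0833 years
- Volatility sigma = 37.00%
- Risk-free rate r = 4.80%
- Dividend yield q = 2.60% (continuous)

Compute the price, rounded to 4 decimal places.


Answer: Price = 0.0051

Derivation:
d1 = (ln(S/K) + (r - q + 0.5*sigma^2) * T) / (sigma * sqrt(T)) = -1.25054845
d2 = d1 - sigma * sqrt(T) = -1.35733689
exp(-rT) = 0.99600958; exp(-qT) = 0.99783654
C = S_0 * exp(-qT) * N(d1) - K * exp(-rT) * N(d2)
N(d1) = 0.10554963; N(d2) = 0.08733710
C = 0.9900 * 0.99783654 * 0.10554963 - 1.1400 * 0.99600958 * 0.08733710 = 0.0051


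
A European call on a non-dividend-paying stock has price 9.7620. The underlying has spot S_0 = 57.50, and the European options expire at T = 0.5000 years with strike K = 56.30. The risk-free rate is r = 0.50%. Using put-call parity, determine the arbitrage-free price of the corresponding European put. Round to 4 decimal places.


Answer: Put price = 8.4214

Derivation:
Put-call parity: C - P = S_0 * exp(-qT) - K * exp(-rT).
S_0 * exp(-qT) = 57.5000 * 1.00000000 = 57.50000000
K * exp(-rT) = 56.3000 * 0.99750312 = 56.15942579
P = C - S*exp(-qT) + K*exp(-rT)
P = 9.7620 - 57.50000000 + 56.15942579 = 8.4214


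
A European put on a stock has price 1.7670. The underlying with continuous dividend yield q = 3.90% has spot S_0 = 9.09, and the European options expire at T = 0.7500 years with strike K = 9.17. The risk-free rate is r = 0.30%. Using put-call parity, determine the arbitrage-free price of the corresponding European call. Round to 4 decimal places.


Answer: Call price = 1.4456

Derivation:
Put-call parity: C - P = S_0 * exp(-qT) - K * exp(-rT).
S_0 * exp(-qT) = 9.0900 * 0.97117364 = 8.82796839
K * exp(-rT) = 9.1700 * 0.99775253 = 9.14939069
C = P + S*exp(-qT) - K*exp(-rT)
C = 1.7670 + 8.82796839 - 9.14939069 = 1.4456


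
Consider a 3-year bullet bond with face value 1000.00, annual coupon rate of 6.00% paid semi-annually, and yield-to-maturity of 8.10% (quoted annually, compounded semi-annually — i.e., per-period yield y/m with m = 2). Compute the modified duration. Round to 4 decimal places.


Coupon per period c = face * coupon_rate / m = 30.000000
Periods per year m = 2; per-period yield y/m = 0.040500
Number of cashflows N = 6
Cashflows (t years, CF_t, discount factor 1/(1+y/m)^(m*t), PV):
  t = 0.5000: CF_t = 30.000000, DF = 0.961076, PV = 28.832292
  t = 1.0000: CF_t = 30.000000, DF = 0.923668, PV = 27.710036
  t = 1.5000: CF_t = 30.000000, DF = 0.887715, PV = 26.631462
  t = 2.0000: CF_t = 30.000000, DF = 0.853162, PV = 25.594869
  t = 2.5000: CF_t = 30.000000, DF = 0.819954, PV = 24.598625
  t = 3.0000: CF_t = 1030.000000, DF = 0.788039, PV = 811.679762
Price P = sum_t PV_t = 945.047045
First compute Macaulay numerator sum_t t * PV_t:
  t * PV_t at t = 0.5000: 14.416146
  t * PV_t at t = 1.0000: 27.710036
  t * PV_t at t = 1.5000: 39.947192
  t * PV_t at t = 2.0000: 51.189739
  t * PV_t at t = 2.5000: 61.496563
  t * PV_t at t = 3.0000: 2435.039285
Macaulay duration D = 2629.798960 / 945.047045 = 2.782718
Modified duration = D / (1 + y/m) = 2.782718 / (1 + 0.040500) = 2.674404

Answer: Modified duration = 2.6744


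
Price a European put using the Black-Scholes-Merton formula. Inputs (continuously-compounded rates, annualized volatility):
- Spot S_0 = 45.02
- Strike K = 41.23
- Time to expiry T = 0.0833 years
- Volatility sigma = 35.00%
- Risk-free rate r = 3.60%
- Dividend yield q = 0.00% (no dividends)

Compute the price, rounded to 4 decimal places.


d1 = (ln(S/K) + (r - q + 0.5*sigma^2) * T) / (sigma * sqrt(T)) = 0.95075563
d2 = d1 - sigma * sqrt(T) = 0.84973954
exp(-rT) = 0.99700569; exp(-qT) = 1.00000000
P = K * exp(-rT) * N(-d2) - S_0 * exp(-qT) * N(-d1)
N(-d1) = 0.17086422; N(-d2) = 0.19773496
P = 41.2300 * 0.99700569 * 0.19773496 - 45.0200 * 1.00000000 * 0.17086422 = 0.4359

Answer: Price = 0.4359


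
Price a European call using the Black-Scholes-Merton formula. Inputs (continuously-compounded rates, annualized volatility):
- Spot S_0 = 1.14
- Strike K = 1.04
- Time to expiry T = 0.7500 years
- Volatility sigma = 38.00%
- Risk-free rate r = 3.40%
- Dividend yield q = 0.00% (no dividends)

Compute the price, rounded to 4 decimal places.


Answer: Price = 0.2126

Derivation:
d1 = (ln(S/K) + (r - q + 0.5*sigma^2) * T) / (sigma * sqrt(T)) = 0.52100559
d2 = d1 - sigma * sqrt(T) = 0.19191594
exp(-rT) = 0.97482238; exp(-qT) = 1.00000000
C = S_0 * exp(-qT) * N(d1) - K * exp(-rT) * N(d2)
N(d1) = 0.69881856; N(d2) = 0.57609597
C = 1.1400 * 1.00000000 * 0.69881856 - 1.0400 * 0.97482238 * 0.57609597 = 0.2126


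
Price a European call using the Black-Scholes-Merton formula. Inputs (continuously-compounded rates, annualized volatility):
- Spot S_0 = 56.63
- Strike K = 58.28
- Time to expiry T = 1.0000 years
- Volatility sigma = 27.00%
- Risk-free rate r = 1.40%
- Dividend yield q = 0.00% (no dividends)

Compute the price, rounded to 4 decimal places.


d1 = (ln(S/K) + (r - q + 0.5*sigma^2) * T) / (sigma * sqrt(T)) = 0.08048111
d2 = d1 - sigma * sqrt(T) = -0.18951889
exp(-rT) = 0.98609754; exp(-qT) = 1.00000000
C = S_0 * exp(-qT) * N(d1) - K * exp(-rT) * N(d2)
N(d1) = 0.53207269; N(d2) = 0.42484307
C = 56.6300 * 1.00000000 * 0.53207269 - 58.2800 * 0.98609754 * 0.42484307 = 5.7156

Answer: Price = 5.7156


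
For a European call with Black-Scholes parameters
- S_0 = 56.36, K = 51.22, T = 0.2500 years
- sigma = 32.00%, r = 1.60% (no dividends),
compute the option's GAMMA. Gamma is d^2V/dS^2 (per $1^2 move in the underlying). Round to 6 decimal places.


Answer: Gamma = 0.034562

Derivation:
d1 = 0.7026850391; d2 = 0.5426850391
phi(d1) = 0.3116664713; exp(-qT) = 1.0000000000; exp(-rT) = 0.9960079893
Gamma = exp(-qT) * phi(d1) / (S * sigma * sqrt(T)) = 1.0000000000 * 0.3116664713 / (56.3600 * 0.3200 * 0.5000000000) = 0.034562


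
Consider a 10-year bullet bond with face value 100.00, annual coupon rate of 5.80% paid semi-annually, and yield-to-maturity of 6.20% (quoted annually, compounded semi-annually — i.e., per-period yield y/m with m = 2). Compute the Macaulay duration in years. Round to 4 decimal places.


Coupon per period c = face * coupon_rate / m = 2.900000
Periods per year m = 2; per-period yield y/m = 0.031000
Number of cashflows N = 20
Cashflows (t years, CF_t, discount factor 1/(1+y/m)^(m*t), PV):
  t = 0.5000: CF_t = 2.900000, DF = 0.969932, PV = 2.812803
  t = 1.0000: CF_t = 2.900000, DF = 0.940768, PV = 2.728228
  t = 1.5000: CF_t = 2.900000, DF = 0.912481, PV = 2.646196
  t = 2.0000: CF_t = 2.900000, DF = 0.885045, PV = 2.566630
  t = 2.5000: CF_t = 2.900000, DF = 0.858434, PV = 2.489457
  t = 3.0000: CF_t = 2.900000, DF = 0.832622, PV = 2.414605
  t = 3.5000: CF_t = 2.900000, DF = 0.807587, PV = 2.342002
  t = 4.0000: CF_t = 2.900000, DF = 0.783305, PV = 2.271583
  t = 4.5000: CF_t = 2.900000, DF = 0.759752, PV = 2.203282
  t = 5.0000: CF_t = 2.900000, DF = 0.736908, PV = 2.137034
  t = 5.5000: CF_t = 2.900000, DF = 0.714751, PV = 2.072777
  t = 6.0000: CF_t = 2.900000, DF = 0.693260, PV = 2.010453
  t = 6.5000: CF_t = 2.900000, DF = 0.672415, PV = 1.950003
  t = 7.0000: CF_t = 2.900000, DF = 0.652197, PV = 1.891371
  t = 7.5000: CF_t = 2.900000, DF = 0.632587, PV = 1.834501
  t = 8.0000: CF_t = 2.900000, DF = 0.613566, PV = 1.779342
  t = 8.5000: CF_t = 2.900000, DF = 0.595117, PV = 1.725841
  t = 9.0000: CF_t = 2.900000, DF = 0.577224, PV = 1.673948
  t = 9.5000: CF_t = 2.900000, DF = 0.559868, PV = 1.623616
  t = 10.0000: CF_t = 102.900000, DF = 0.543034, PV = 55.878156
Price P = sum_t PV_t = 97.051830
Macaulay numerator sum_t t * PV_t:
  t * PV_t at t = 0.5000: 1.406402
  t * PV_t at t = 1.0000: 2.728228
  t * PV_t at t = 1.5000: 3.969294
  t * PV_t at t = 2.0000: 5.133261
  t * PV_t at t = 2.5000: 6.223643
  t * PV_t at t = 3.0000: 7.243814
  t * PV_t at t = 3.5000: 8.197008
  t * PV_t at t = 4.0000: 9.086333
  t * PV_t at t = 4.5000: 9.914767
  t * PV_t at t = 5.0000: 10.685168
  t * PV_t at t = 5.5000: 11.400276
  t * PV_t at t = 6.0000: 12.062720
  t * PV_t at t = 6.5000: 12.675022
  t * PV_t at t = 7.0000: 13.239596
  t * PV_t at t = 7.5000: 13.758760
  t * PV_t at t = 8.0000: 14.234733
  t * PV_t at t = 8.5000: 14.669645
  t * PV_t at t = 9.0000: 15.065534
  t * PV_t at t = 9.5000: 15.424353
  t * PV_t at t = 10.0000: 558.781564
Macaulay duration D = (sum_t t * PV_t) / P = 745.900122 / 97.051830 = 7.685585

Answer: Macaulay duration = 7.6856 years


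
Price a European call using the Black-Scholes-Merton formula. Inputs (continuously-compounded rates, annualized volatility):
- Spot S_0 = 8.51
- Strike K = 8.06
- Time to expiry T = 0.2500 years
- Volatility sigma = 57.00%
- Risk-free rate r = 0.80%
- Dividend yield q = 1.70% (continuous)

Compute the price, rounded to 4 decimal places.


d1 = (ln(S/K) + (r - q + 0.5*sigma^2) * T) / (sigma * sqrt(T)) = 0.32523118
d2 = d1 - sigma * sqrt(T) = 0.04023118
exp(-rT) = 0.99800200; exp(-qT) = 0.99575902
C = S_0 * exp(-qT) * N(d1) - K * exp(-rT) * N(d2)
N(d1) = 0.62749694; N(d2) = 0.51604559
C = 8.5100 * 0.99575902 * 0.62749694 - 8.0600 * 0.99800200 * 0.51604559 = 1.1663

Answer: Price = 1.1663


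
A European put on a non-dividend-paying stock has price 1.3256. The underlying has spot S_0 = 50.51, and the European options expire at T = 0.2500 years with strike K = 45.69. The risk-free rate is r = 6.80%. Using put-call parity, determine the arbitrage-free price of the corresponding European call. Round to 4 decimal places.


Put-call parity: C - P = S_0 * exp(-qT) - K * exp(-rT).
S_0 * exp(-qT) = 50.5100 * 1.00000000 = 50.51000000
K * exp(-rT) = 45.6900 * 0.98314368 = 44.91983495
C = P + S*exp(-qT) - K*exp(-rT)
C = 1.3256 + 50.51000000 - 44.91983495 = 6.9158

Answer: Call price = 6.9158


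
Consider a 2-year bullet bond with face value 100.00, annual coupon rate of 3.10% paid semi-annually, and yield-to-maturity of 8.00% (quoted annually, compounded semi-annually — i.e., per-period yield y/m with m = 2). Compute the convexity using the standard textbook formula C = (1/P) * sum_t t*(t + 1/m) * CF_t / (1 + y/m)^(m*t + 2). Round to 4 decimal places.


Coupon per period c = face * coupon_rate / m = 1.550000
Periods per year m = 2; per-period yield y/m = 0.040000
Number of cashflows N = 4
Cashflows (t years, CF_t, discount factor 1/(1+y/m)^(m*t), PV):
  t = 0.5000: CF_t = 1.550000, DF = 0.961538, PV = 1.490385
  t = 1.0000: CF_t = 1.550000, DF = 0.924556, PV = 1.433062
  t = 1.5000: CF_t = 1.550000, DF = 0.888996, PV = 1.377944
  t = 2.0000: CF_t = 101.550000, DF = 0.854804, PV = 86.805366
Price P = sum_t PV_t = 91.106757
Convexity numerator sum_t t*(t + 1/m) * CF_t / (1+y/m)^(m*t + 2):
  t = 0.5000: term = 0.688972
  t = 1.0000: term = 1.987420
  t = 1.5000: term = 3.821961
  t = 2.0000: term = 401.282200
Convexity = (1/P) * sum = 407.780553 / 91.106757 = 4.475854

Answer: Convexity = 4.4759


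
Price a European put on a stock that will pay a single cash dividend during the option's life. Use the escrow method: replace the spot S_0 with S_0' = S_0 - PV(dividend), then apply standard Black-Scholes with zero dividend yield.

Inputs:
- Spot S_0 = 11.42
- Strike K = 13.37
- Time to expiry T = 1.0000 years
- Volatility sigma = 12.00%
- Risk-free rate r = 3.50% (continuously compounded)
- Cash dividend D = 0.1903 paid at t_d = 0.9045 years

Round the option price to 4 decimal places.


PV(D) = D * exp(-r * t_d) = 0.1903 * 0.96883835 = 0.18436994
S_0' = S_0 - PV(D) = 11.4200 - 0.18436994 = 11.23563006
d1 = (ln(S_0'/K) + (r + sigma^2/2)*T) / (sigma*sqrt(T)) = -1.09769506
d2 = d1 - sigma*sqrt(T) = -1.21769506
exp(-rT) = 0.96560542
N(-d1) = 0.86383117; N(-d2) = 0.88833006
P = K * exp(-rT) * N(-d2) - S_0' * N(-d1) = 13.3700 * 0.96560542 * 0.88833006 - 11.23563006 * 0.86383117 = 1.7628

Answer: Price = 1.7628


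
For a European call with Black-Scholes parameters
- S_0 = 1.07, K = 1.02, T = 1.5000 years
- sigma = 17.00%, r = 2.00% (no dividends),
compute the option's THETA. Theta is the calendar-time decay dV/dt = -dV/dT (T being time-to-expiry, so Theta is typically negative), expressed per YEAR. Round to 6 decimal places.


Answer: Theta = -0.038431

Derivation:
d1 = 0.4780396382; d2 = 0.2698330100
phi(d1) = 0.3558665489; exp(-qT) = 1.0000000000; exp(-rT) = 0.9704455335
Theta = -S*exp(-qT)*phi(d1)*sigma/(2*sqrt(T)) - r*K*exp(-rT)*N(d2) + q*S*exp(-qT)*N(d1)
N(d1) = 0.6836890035; N(d2) = 0.6063556369; sqrt(T) = 1.2247448714
Term 1 = -1.0700 * 1.0000000000 * 0.3558665489 * 0.1700 / (2 * 1.2247448714) = -0.0264267795
Term 2 = -0.0200 * 1.0200 * 0.9704455335 * 0.6063556369 = -0.0120040764
Term 3 = 0 (no dividend yield, q = 0)
Theta = -0.0264267795 + (-0.0120040764) + (0.0000000000) = -0.038431


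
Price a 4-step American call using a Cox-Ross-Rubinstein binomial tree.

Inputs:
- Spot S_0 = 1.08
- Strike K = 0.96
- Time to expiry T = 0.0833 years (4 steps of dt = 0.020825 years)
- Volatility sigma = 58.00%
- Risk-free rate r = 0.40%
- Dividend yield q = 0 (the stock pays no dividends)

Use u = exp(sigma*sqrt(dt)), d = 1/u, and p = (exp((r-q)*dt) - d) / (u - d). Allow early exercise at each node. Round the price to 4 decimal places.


Answer: Price = V(0,0) = 0.1466

Derivation:
dt = T/N = 0.020825
u = exp(sigma*sqrt(dt)) = 1.087302; d = 1/u = 0.919708
p = (exp((r-q)*dt) - d) / (u - d) = 0.479585
Discount per step: exp(-r*dt) = 0.999917
Stock lattice S(k, i) with i counting down-moves:
  k=0: S(0,0) = 1.0800
  k=1: S(1,0) = 1.1743; S(1,1) = 0.9933
  k=2: S(2,0) = 1.2768; S(2,1) = 1.0800; S(2,2) = 0.9135
  k=3: S(3,0) = 1.3883; S(3,1) = 1.1743; S(3,2) = 0.9933; S(3,3) = 0.8402
  k=4: S(4,0) = 1.5095; S(4,1) = 1.2768; S(4,2) = 1.0800; S(4,3) = 0.9135; S(4,4) = 0.7727
Terminal payoffs V(N, i) = max(S_T - K, 0):
  V(4,0) = 0.549468; V(4,1) = 0.316803; V(4,2) = 0.120000; V(4,3) = 0.000000; V(4,4) = 0.000000
Backward induction: V(k, i) = exp(-r*dt) * [p * V(k+1, i) + (1-p) * V(k+1, i+1)]; then take max(V_cont, immediate exercise) for American.
  V(3,0) = exp(-r*dt) * [p*0.549468 + (1-p)*0.316803] = 0.428350; exercise = 0.428270; V(3,0) = max -> 0.428350
  V(3,1) = exp(-r*dt) * [p*0.316803 + (1-p)*0.120000] = 0.214366; exercise = 0.214286; V(3,1) = max -> 0.214366
  V(3,2) = exp(-r*dt) * [p*0.120000 + (1-p)*0.000000] = 0.057545; exercise = 0.033285; V(3,2) = max -> 0.057545
  V(3,3) = exp(-r*dt) * [p*0.000000 + (1-p)*0.000000] = 0.000000; exercise = 0.000000; V(3,3) = max -> 0.000000
  V(2,0) = exp(-r*dt) * [p*0.428350 + (1-p)*0.214366] = 0.316963; exercise = 0.316803; V(2,0) = max -> 0.316963
  V(2,1) = exp(-r*dt) * [p*0.214366 + (1-p)*0.057545] = 0.132743; exercise = 0.120000; V(2,1) = max -> 0.132743
  V(2,2) = exp(-r*dt) * [p*0.057545 + (1-p)*0.000000] = 0.027596; exercise = 0.000000; V(2,2) = max -> 0.027596
  V(1,0) = exp(-r*dt) * [p*0.316963 + (1-p)*0.132743] = 0.221073; exercise = 0.214286; V(1,0) = max -> 0.221073
  V(1,1) = exp(-r*dt) * [p*0.132743 + (1-p)*0.027596] = 0.078016; exercise = 0.033285; V(1,1) = max -> 0.078016
  V(0,0) = exp(-r*dt) * [p*0.221073 + (1-p)*0.078016] = 0.146612; exercise = 0.120000; V(0,0) = max -> 0.146612


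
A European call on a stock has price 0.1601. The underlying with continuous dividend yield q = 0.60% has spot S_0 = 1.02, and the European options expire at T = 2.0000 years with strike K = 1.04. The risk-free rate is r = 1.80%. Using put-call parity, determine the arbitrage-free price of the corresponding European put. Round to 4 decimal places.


Answer: Put price = 0.1555

Derivation:
Put-call parity: C - P = S_0 * exp(-qT) - K * exp(-rT).
S_0 * exp(-qT) = 1.0200 * 0.98807171 = 1.00783315
K * exp(-rT) = 1.0400 * 0.96464029 = 1.00322591
P = C - S*exp(-qT) + K*exp(-rT)
P = 0.1601 - 1.00783315 + 1.00322591 = 0.1555


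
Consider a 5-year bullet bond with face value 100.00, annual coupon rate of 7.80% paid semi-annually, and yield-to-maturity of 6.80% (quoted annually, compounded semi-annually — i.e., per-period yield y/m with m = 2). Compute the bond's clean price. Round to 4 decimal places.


Answer: Price = 104.1793

Derivation:
Coupon per period c = face * coupon_rate / m = 3.900000
Periods per year m = 2; per-period yield y/m = 0.034000
Number of cashflows N = 10
Cashflows (t years, CF_t, discount factor 1/(1+y/m)^(m*t), PV):
  t = 0.5000: CF_t = 3.900000, DF = 0.967118, PV = 3.771760
  t = 1.0000: CF_t = 3.900000, DF = 0.935317, PV = 3.647737
  t = 1.5000: CF_t = 3.900000, DF = 0.904562, PV = 3.527792
  t = 2.0000: CF_t = 3.900000, DF = 0.874818, PV = 3.411791
  t = 2.5000: CF_t = 3.900000, DF = 0.846052, PV = 3.299605
  t = 3.0000: CF_t = 3.900000, DF = 0.818233, PV = 3.191107
  t = 3.5000: CF_t = 3.900000, DF = 0.791327, PV = 3.086177
  t = 4.0000: CF_t = 3.900000, DF = 0.765307, PV = 2.984697
  t = 4.5000: CF_t = 3.900000, DF = 0.740142, PV = 2.886554
  t = 5.0000: CF_t = 103.900000, DF = 0.715805, PV = 74.372120
Price P = sum_t PV_t = 104.179341


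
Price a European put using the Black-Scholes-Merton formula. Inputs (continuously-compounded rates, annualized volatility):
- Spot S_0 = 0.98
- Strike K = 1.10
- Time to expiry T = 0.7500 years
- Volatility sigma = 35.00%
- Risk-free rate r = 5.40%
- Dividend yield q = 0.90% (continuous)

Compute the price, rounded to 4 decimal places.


d1 = (ln(S/K) + (r - q + 0.5*sigma^2) * T) / (sigma * sqrt(T)) = -0.11819313
d2 = d1 - sigma * sqrt(T) = -0.42130202
exp(-rT) = 0.96030916; exp(-qT) = 0.99327273
P = K * exp(-rT) * N(-d2) - S_0 * exp(-qT) * N(-d1)
N(-d1) = 0.54704268; N(-d2) = 0.66323272
P = 1.1000 * 0.96030916 * 0.66323272 - 0.9800 * 0.99327273 * 0.54704268 = 0.1681

Answer: Price = 0.1681


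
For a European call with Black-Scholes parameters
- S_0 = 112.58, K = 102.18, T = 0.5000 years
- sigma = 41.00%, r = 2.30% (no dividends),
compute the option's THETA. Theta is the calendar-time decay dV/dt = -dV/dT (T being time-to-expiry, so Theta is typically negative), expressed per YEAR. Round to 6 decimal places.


Answer: Theta = -12.752510

Derivation:
d1 = 0.5189581398; d2 = 0.2290443596
phi(d1) = 0.3486811765; exp(-qT) = 1.0000000000; exp(-rT) = 0.9885658722
Theta = -S*exp(-qT)*phi(d1)*sigma/(2*sqrt(T)) - r*K*exp(-rT)*N(d2) + q*S*exp(-qT)*N(d1)
N(d1) = 0.6981050337; N(d2) = 0.5905827808; sqrt(T) = 0.7071067812
Term 1 = -112.5800 * 1.0000000000 * 0.3486811765 * 0.4100 / (2 * 0.7071067812) = -11.3804282723
Term 2 = -0.0230 * 102.1800 * 0.9885658722 * 0.5905827808 = -1.3720821934
Term 3 = 0 (no dividend yield, q = 0)
Theta = -11.3804282723 + (-1.3720821934) + (0.0000000000) = -12.752510


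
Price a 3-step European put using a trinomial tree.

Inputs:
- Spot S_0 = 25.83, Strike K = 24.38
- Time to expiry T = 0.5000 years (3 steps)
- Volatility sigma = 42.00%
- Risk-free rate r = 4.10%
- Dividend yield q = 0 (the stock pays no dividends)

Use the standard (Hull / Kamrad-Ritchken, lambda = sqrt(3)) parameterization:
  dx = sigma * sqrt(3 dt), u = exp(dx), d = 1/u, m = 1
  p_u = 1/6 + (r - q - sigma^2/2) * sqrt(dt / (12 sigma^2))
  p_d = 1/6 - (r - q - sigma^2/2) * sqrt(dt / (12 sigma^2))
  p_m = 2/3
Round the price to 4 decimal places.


Answer: Price = V(0,0) = 2.0151

Derivation:
dt = T/N = 0.166667; dx = sigma*sqrt(3*dt) = 0.296985
u = exp(dx) = 1.345795; d = 1/u = 0.743055
p_u = 0.153422, p_m = 0.666667, p_d = 0.179911
Discount per step: exp(-r*dt) = 0.993190
Stock lattice S(k, j) with j the centered position index:
  k=0: S(0,+0) = 25.8300
  k=1: S(1,-1) = 19.1931; S(1,+0) = 25.8300; S(1,+1) = 34.7619
  k=2: S(2,-2) = 14.2615; S(2,-1) = 19.1931; S(2,+0) = 25.8300; S(2,+1) = 34.7619; S(2,+2) = 46.7824
  k=3: S(3,-3) = 10.5971; S(3,-2) = 14.2615; S(3,-1) = 19.1931; S(3,+0) = 25.8300; S(3,+1) = 34.7619; S(3,+2) = 46.7824; S(3,+3) = 62.9595
Terminal payoffs V(N, j) = max(K - S_T, 0):
  V(3,-3) = 13.782882; V(3,-2) = 10.118453; V(3,-1) = 5.186882; V(3,+0) = 0.000000; V(3,+1) = 0.000000; V(3,+2) = 0.000000; V(3,+3) = 0.000000
Backward induction: V(k, j) = exp(-r*dt) * [p_u * V(k+1, j+1) + p_m * V(k+1, j) + p_d * V(k+1, j-1)]
  V(2,-2) = exp(-r*dt) * [p_u*5.186882 + p_m*10.118453 + p_d*13.782882] = 9.952866
  V(2,-1) = exp(-r*dt) * [p_u*0.000000 + p_m*5.186882 + p_d*10.118453] = 5.242396
  V(2,+0) = exp(-r*dt) * [p_u*0.000000 + p_m*0.000000 + p_d*5.186882] = 0.926822
  V(2,+1) = exp(-r*dt) * [p_u*0.000000 + p_m*0.000000 + p_d*0.000000] = 0.000000
  V(2,+2) = exp(-r*dt) * [p_u*0.000000 + p_m*0.000000 + p_d*0.000000] = 0.000000
  V(1,-1) = exp(-r*dt) * [p_u*0.926822 + p_m*5.242396 + p_d*9.952866] = 5.390791
  V(1,+0) = exp(-r*dt) * [p_u*0.000000 + p_m*0.926822 + p_d*5.242396] = 1.550414
  V(1,+1) = exp(-r*dt) * [p_u*0.000000 + p_m*0.000000 + p_d*0.926822] = 0.165610
  V(0,+0) = exp(-r*dt) * [p_u*0.165610 + p_m*1.550414 + p_d*5.390791] = 2.015063


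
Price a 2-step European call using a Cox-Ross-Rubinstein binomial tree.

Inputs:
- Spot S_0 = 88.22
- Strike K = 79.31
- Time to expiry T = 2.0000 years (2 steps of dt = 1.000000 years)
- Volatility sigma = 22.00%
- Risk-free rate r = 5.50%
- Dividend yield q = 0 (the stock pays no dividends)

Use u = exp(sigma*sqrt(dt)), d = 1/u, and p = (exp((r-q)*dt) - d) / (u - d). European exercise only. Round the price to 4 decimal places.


dt = T/N = 1.000000
u = exp(sigma*sqrt(dt)) = 1.246077; d = 1/u = 0.802519
p = (exp((r-q)*dt) - d) / (u - d) = 0.572691
Discount per step: exp(-r*dt) = 0.946485
Stock lattice S(k, i) with i counting down-moves:
  k=0: S(0,0) = 88.2200
  k=1: S(1,0) = 109.9289; S(1,1) = 70.7982
  k=2: S(2,0) = 136.9798; S(2,1) = 88.2200; S(2,2) = 56.8169
Terminal payoffs V(N, i) = max(S_T - K, 0):
  V(2,0) = 57.669831; V(2,1) = 8.910000; V(2,2) = 0.000000
Backward induction: V(k, i) = exp(-r*dt) * [p * V(k+1, i) + (1-p) * V(k+1, i+1)].
  V(1,0) = exp(-r*dt) * [p*57.669831 + (1-p)*8.910000] = 34.863152
  V(1,1) = exp(-r*dt) * [p*8.910000 + (1-p)*0.000000] = 4.829611
  V(0,0) = exp(-r*dt) * [p*34.863152 + (1-p)*4.829611] = 20.850653

Answer: Price = V(0,0) = 20.8507


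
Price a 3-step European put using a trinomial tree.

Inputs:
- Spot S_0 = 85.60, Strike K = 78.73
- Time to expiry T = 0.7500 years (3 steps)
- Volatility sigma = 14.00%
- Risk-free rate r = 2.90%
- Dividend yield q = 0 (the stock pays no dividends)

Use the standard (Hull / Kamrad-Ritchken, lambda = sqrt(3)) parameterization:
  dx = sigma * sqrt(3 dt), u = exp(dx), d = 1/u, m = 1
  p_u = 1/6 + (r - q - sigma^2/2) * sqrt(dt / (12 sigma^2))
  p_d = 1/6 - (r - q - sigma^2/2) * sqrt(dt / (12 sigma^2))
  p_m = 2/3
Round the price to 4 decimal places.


dt = T/N = 0.250000; dx = sigma*sqrt(3*dt) = 0.121244
u = exp(dx) = 1.128900; d = 1/u = 0.885818
p_u = 0.186462, p_m = 0.666667, p_d = 0.146872
Discount per step: exp(-r*dt) = 0.992776
Stock lattice S(k, j) with j the centered position index:
  k=0: S(0,+0) = 85.6000
  k=1: S(1,-1) = 75.8260; S(1,+0) = 85.6000; S(1,+1) = 96.6338
  k=2: S(2,-2) = 67.1681; S(2,-1) = 75.8260; S(2,+0) = 85.6000; S(2,+1) = 96.6338; S(2,+2) = 109.0899
  k=3: S(3,-3) = 59.4987; S(3,-2) = 67.1681; S(3,-1) = 75.8260; S(3,+0) = 85.6000; S(3,+1) = 96.6338; S(3,+2) = 109.0899; S(3,+3) = 123.1516
Terminal payoffs V(N, j) = max(K - S_T, 0):
  V(3,-3) = 19.231291; V(3,-2) = 11.561918; V(3,-1) = 2.903963; V(3,+0) = 0.000000; V(3,+1) = 0.000000; V(3,+2) = 0.000000; V(3,+3) = 0.000000
Backward induction: V(k, j) = exp(-r*dt) * [p_u * V(k+1, j+1) + p_m * V(k+1, j) + p_d * V(k+1, j-1)]
  V(2,-2) = exp(-r*dt) * [p_u*2.903963 + p_m*11.561918 + p_d*19.231291] = 10.993961
  V(2,-1) = exp(-r*dt) * [p_u*0.000000 + p_m*2.903963 + p_d*11.561918] = 3.607843
  V(2,+0) = exp(-r*dt) * [p_u*0.000000 + p_m*0.000000 + p_d*2.903963] = 0.423429
  V(2,+1) = exp(-r*dt) * [p_u*0.000000 + p_m*0.000000 + p_d*0.000000] = 0.000000
  V(2,+2) = exp(-r*dt) * [p_u*0.000000 + p_m*0.000000 + p_d*0.000000] = 0.000000
  V(1,-1) = exp(-r*dt) * [p_u*0.423429 + p_m*3.607843 + p_d*10.993961] = 4.069275
  V(1,+0) = exp(-r*dt) * [p_u*0.000000 + p_m*0.423429 + p_d*3.607843] = 0.806310
  V(1,+1) = exp(-r*dt) * [p_u*0.000000 + p_m*0.000000 + p_d*0.423429] = 0.061741
  V(0,+0) = exp(-r*dt) * [p_u*0.061741 + p_m*0.806310 + p_d*4.069275] = 1.138430

Answer: Price = V(0,0) = 1.1384


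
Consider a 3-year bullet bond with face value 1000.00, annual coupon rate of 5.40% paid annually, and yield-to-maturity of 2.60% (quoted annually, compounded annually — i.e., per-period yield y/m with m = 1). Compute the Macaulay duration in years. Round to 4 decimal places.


Answer: Macaulay duration = 2.8550 years

Derivation:
Coupon per period c = face * coupon_rate / m = 54.000000
Periods per year m = 1; per-period yield y/m = 0.026000
Number of cashflows N = 3
Cashflows (t years, CF_t, discount factor 1/(1+y/m)^(m*t), PV):
  t = 1.0000: CF_t = 54.000000, DF = 0.974659, PV = 52.631579
  t = 2.0000: CF_t = 54.000000, DF = 0.949960, PV = 51.297835
  t = 3.0000: CF_t = 1054.000000, DF = 0.925887, PV = 975.884744
Price P = sum_t PV_t = 1079.814158
Macaulay numerator sum_t t * PV_t:
  t * PV_t at t = 1.0000: 52.631579
  t * PV_t at t = 2.0000: 102.595670
  t * PV_t at t = 3.0000: 2927.654231
Macaulay duration D = (sum_t t * PV_t) / P = 3082.881480 / 1079.814158 = 2.855011


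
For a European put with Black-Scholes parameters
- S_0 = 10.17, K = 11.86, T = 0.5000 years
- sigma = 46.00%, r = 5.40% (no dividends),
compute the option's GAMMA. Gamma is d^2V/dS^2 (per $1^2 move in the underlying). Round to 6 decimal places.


Answer: Gamma = 0.117533

Derivation:
d1 = -0.2269787666; d2 = -0.5522478859
phi(d1) = 0.3887968869; exp(-qT) = 1.0000000000; exp(-rT) = 0.9733612415
Gamma = exp(-qT) * phi(d1) / (S * sigma * sqrt(T)) = 1.0000000000 * 0.3887968869 / (10.1700 * 0.4600 * 0.7071067812) = 0.117533


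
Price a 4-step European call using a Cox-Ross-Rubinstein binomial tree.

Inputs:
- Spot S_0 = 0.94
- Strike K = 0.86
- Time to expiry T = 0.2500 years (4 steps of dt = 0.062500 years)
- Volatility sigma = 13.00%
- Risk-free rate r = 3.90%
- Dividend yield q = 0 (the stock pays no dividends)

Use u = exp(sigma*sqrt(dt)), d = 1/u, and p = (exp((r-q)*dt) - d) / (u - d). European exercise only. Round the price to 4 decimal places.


dt = T/N = 0.062500
u = exp(sigma*sqrt(dt)) = 1.033034; d = 1/u = 0.968022
p = (exp((r-q)*dt) - d) / (u - d) = 0.529415
Discount per step: exp(-r*dt) = 0.997565
Stock lattice S(k, i) with i counting down-moves:
  k=0: S(0,0) = 0.9400
  k=1: S(1,0) = 0.9711; S(1,1) = 0.9099
  k=2: S(2,0) = 1.0031; S(2,1) = 0.9400; S(2,2) = 0.8808
  k=3: S(3,0) = 1.0363; S(3,1) = 0.9711; S(3,2) = 0.9099; S(3,3) = 0.8527
  k=4: S(4,0) = 1.0705; S(4,1) = 1.0031; S(4,2) = 0.9400; S(4,3) = 0.8808; S(4,4) = 0.8254
Terminal payoffs V(N, i) = max(S_T - K, 0):
  V(4,0) = 0.210499; V(4,1) = 0.143129; V(4,2) = 0.080000; V(4,3) = 0.020843; V(4,4) = 0.000000
Backward induction: V(k, i) = exp(-r*dt) * [p * V(k+1, i) + (1-p) * V(k+1, i+1)].
  V(3,0) = exp(-r*dt) * [p*0.210499 + (1-p)*0.143129] = 0.178360
  V(3,1) = exp(-r*dt) * [p*0.143129 + (1-p)*0.080000] = 0.113146
  V(3,2) = exp(-r*dt) * [p*0.080000 + (1-p)*0.020843] = 0.052035
  V(3,3) = exp(-r*dt) * [p*0.020843 + (1-p)*0.000000] = 0.011008
  V(2,0) = exp(-r*dt) * [p*0.178360 + (1-p)*0.113146] = 0.147312
  V(2,1) = exp(-r*dt) * [p*0.113146 + (1-p)*0.052035] = 0.084182
  V(2,2) = exp(-r*dt) * [p*0.052035 + (1-p)*0.011008] = 0.032648
  V(1,0) = exp(-r*dt) * [p*0.147312 + (1-p)*0.084182] = 0.117318
  V(1,1) = exp(-r*dt) * [p*0.084182 + (1-p)*0.032648] = 0.059785
  V(0,0) = exp(-r*dt) * [p*0.117318 + (1-p)*0.059785] = 0.090024

Answer: Price = V(0,0) = 0.0900


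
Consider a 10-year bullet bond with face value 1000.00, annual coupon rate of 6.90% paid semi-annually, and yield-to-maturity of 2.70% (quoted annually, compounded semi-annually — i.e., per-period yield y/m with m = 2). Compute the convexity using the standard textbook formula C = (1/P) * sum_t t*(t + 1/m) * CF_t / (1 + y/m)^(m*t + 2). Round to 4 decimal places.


Coupon per period c = face * coupon_rate / m = 34.500000
Periods per year m = 2; per-period yield y/m = 0.013500
Number of cashflows N = 20
Cashflows (t years, CF_t, discount factor 1/(1+y/m)^(m*t), PV):
  t = 0.5000: CF_t = 34.500000, DF = 0.986680, PV = 34.040454
  t = 1.0000: CF_t = 34.500000, DF = 0.973537, PV = 33.587029
  t = 1.5000: CF_t = 34.500000, DF = 0.960569, PV = 33.139644
  t = 2.0000: CF_t = 34.500000, DF = 0.947774, PV = 32.698218
  t = 2.5000: CF_t = 34.500000, DF = 0.935150, PV = 32.262672
  t = 3.0000: CF_t = 34.500000, DF = 0.922694, PV = 31.832927
  t = 3.5000: CF_t = 34.500000, DF = 0.910403, PV = 31.408907
  t = 4.0000: CF_t = 34.500000, DF = 0.898276, PV = 30.990535
  t = 4.5000: CF_t = 34.500000, DF = 0.886311, PV = 30.577735
  t = 5.0000: CF_t = 34.500000, DF = 0.874505, PV = 30.170435
  t = 5.5000: CF_t = 34.500000, DF = 0.862857, PV = 29.768559
  t = 6.0000: CF_t = 34.500000, DF = 0.851363, PV = 29.372036
  t = 6.5000: CF_t = 34.500000, DF = 0.840023, PV = 28.980796
  t = 7.0000: CF_t = 34.500000, DF = 0.828834, PV = 28.594766
  t = 7.5000: CF_t = 34.500000, DF = 0.817794, PV = 28.213879
  t = 8.0000: CF_t = 34.500000, DF = 0.806900, PV = 27.838065
  t = 8.5000: CF_t = 34.500000, DF = 0.796152, PV = 27.467257
  t = 9.0000: CF_t = 34.500000, DF = 0.785547, PV = 27.101388
  t = 9.5000: CF_t = 34.500000, DF = 0.775084, PV = 26.740393
  t = 10.0000: CF_t = 1034.500000, DF = 0.764760, PV = 791.143810
Price P = sum_t PV_t = 1365.929506
Convexity numerator sum_t t*(t + 1/m) * CF_t / (1+y/m)^(m*t + 2):
  t = 0.5000: term = 16.569822
  t = 1.0000: term = 49.047327
  t = 1.5000: term = 96.788015
  t = 2.0000: term = 159.164636
  t = 2.5000: term = 235.566803
  t = 3.0000: term = 325.400615
  t = 3.5000: term = 428.088295
  t = 4.0000: term = 543.067821
  t = 4.5000: term = 669.792577
  t = 5.0000: term = 807.731003
  t = 5.5000: term = 956.366259
  t = 6.0000: term = 1115.195889
  t = 6.5000: term = 1283.731495
  t = 7.0000: term = 1461.498419
  t = 7.5000: term = 1648.035430
  t = 8.0000: term = 1842.894412
  t = 8.5000: term = 2045.640073
  t = 9.0000: term = 2255.849641
  t = 9.5000: term = 2473.112581
  t = 10.0000: term = 80871.821960
Convexity = (1/P) * sum = 99285.363072 / 1365.929506 = 72.687033

Answer: Convexity = 72.6870


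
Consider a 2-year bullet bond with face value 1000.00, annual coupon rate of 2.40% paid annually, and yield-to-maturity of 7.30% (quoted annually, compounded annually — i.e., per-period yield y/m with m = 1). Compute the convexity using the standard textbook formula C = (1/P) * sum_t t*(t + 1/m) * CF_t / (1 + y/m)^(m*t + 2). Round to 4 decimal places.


Coupon per period c = face * coupon_rate / m = 24.000000
Periods per year m = 1; per-period yield y/m = 0.073000
Number of cashflows N = 2
Cashflows (t years, CF_t, discount factor 1/(1+y/m)^(m*t), PV):
  t = 1.0000: CF_t = 24.000000, DF = 0.931966, PV = 22.367195
  t = 2.0000: CF_t = 1024.000000, DF = 0.868561, PV = 889.406938
Price P = sum_t PV_t = 911.774132
Convexity numerator sum_t t*(t + 1/m) * CF_t / (1+y/m)^(m*t + 2):
  t = 1.0000: term = 38.854567
  t = 2.0000: term = 4635.027542
Convexity = (1/P) * sum = 4673.882109 / 911.774132 = 5.126140

Answer: Convexity = 5.1261


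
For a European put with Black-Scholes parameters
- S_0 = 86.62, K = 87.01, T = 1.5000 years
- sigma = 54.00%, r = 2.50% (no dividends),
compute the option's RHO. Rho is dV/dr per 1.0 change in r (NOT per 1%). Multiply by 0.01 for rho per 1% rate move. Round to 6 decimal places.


d1 = 0.3805897428; d2 = -0.2807724878
phi(d1) = 0.3710706477; exp(-qT) = 1.0000000000; exp(-rT) = 0.9631944177
N(-d2) = 0.6105575467
Rho = -K*T*exp(-rT)*N(-d2) = -87.0100 * 1.5000 * 0.9631944177 * 0.6105575467 = -76.753995

Answer: Rho = -76.753995


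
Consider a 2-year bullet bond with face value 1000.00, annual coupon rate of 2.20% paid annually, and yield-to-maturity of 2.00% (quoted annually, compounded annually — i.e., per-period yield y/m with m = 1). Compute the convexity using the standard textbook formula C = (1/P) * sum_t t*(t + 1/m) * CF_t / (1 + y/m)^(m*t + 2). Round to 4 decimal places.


Answer: Convexity = 5.6844

Derivation:
Coupon per period c = face * coupon_rate / m = 22.000000
Periods per year m = 1; per-period yield y/m = 0.020000
Number of cashflows N = 2
Cashflows (t years, CF_t, discount factor 1/(1+y/m)^(m*t), PV):
  t = 1.0000: CF_t = 22.000000, DF = 0.980392, PV = 21.568627
  t = 2.0000: CF_t = 1022.000000, DF = 0.961169, PV = 982.314494
Price P = sum_t PV_t = 1003.883122
Convexity numerator sum_t t*(t + 1/m) * CF_t / (1+y/m)^(m*t + 2):
  t = 1.0000: term = 41.462183
  t = 2.0000: term = 5665.020152
Convexity = (1/P) * sum = 5706.482335 / 1003.883122 = 5.684409


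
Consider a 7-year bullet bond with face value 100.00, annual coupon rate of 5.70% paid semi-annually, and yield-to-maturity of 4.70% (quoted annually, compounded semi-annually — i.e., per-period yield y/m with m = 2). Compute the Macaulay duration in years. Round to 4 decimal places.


Coupon per period c = face * coupon_rate / m = 2.850000
Periods per year m = 2; per-period yield y/m = 0.023500
Number of cashflows N = 14
Cashflows (t years, CF_t, discount factor 1/(1+y/m)^(m*t), PV):
  t = 0.5000: CF_t = 2.850000, DF = 0.977040, PV = 2.784563
  t = 1.0000: CF_t = 2.850000, DF = 0.954606, PV = 2.720628
  t = 1.5000: CF_t = 2.850000, DF = 0.932688, PV = 2.658161
  t = 2.0000: CF_t = 2.850000, DF = 0.911273, PV = 2.597129
  t = 2.5000: CF_t = 2.850000, DF = 0.890350, PV = 2.537498
  t = 3.0000: CF_t = 2.850000, DF = 0.869907, PV = 2.479235
  t = 3.5000: CF_t = 2.850000, DF = 0.849934, PV = 2.422311
  t = 4.0000: CF_t = 2.850000, DF = 0.830419, PV = 2.366694
  t = 4.5000: CF_t = 2.850000, DF = 0.811352, PV = 2.312354
  t = 5.0000: CF_t = 2.850000, DF = 0.792723, PV = 2.259261
  t = 5.5000: CF_t = 2.850000, DF = 0.774522, PV = 2.207387
  t = 6.0000: CF_t = 2.850000, DF = 0.756739, PV = 2.156705
  t = 6.5000: CF_t = 2.850000, DF = 0.739363, PV = 2.107186
  t = 7.0000: CF_t = 102.850000, DF = 0.722387, PV = 74.297541
Price P = sum_t PV_t = 105.906652
Macaulay numerator sum_t t * PV_t:
  t * PV_t at t = 0.5000: 1.392281
  t * PV_t at t = 1.0000: 2.720628
  t * PV_t at t = 1.5000: 3.987242
  t * PV_t at t = 2.0000: 5.194257
  t * PV_t at t = 2.5000: 6.343744
  t * PV_t at t = 3.0000: 7.437706
  t * PV_t at t = 3.5000: 8.478089
  t * PV_t at t = 4.0000: 9.466775
  t * PV_t at t = 4.5000: 10.405591
  t * PV_t at t = 5.0000: 11.296305
  t * PV_t at t = 5.5000: 12.140630
  t * PV_t at t = 6.0000: 12.940229
  t * PV_t at t = 6.5000: 13.696708
  t * PV_t at t = 7.0000: 520.082784
Macaulay duration D = (sum_t t * PV_t) / P = 625.582970 / 105.906652 = 5.906928

Answer: Macaulay duration = 5.9069 years


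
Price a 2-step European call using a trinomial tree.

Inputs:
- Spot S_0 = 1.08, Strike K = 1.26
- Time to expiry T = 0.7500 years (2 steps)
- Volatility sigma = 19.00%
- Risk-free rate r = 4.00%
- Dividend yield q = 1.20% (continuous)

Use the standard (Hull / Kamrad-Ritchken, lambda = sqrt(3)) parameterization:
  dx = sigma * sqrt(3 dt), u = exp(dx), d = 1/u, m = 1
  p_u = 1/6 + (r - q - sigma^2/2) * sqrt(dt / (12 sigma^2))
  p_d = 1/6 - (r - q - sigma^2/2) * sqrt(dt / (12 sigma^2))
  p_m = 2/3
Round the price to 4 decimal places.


dt = T/N = 0.375000; dx = sigma*sqrt(3*dt) = 0.201525
u = exp(dx) = 1.223267; d = 1/u = 0.817483
p_u = 0.175924, p_m = 0.666667, p_d = 0.157409
Discount per step: exp(-r*dt) = 0.985112
Stock lattice S(k, j) with j the centered position index:
  k=0: S(0,+0) = 1.0800
  k=1: S(1,-1) = 0.8829; S(1,+0) = 1.0800; S(1,+1) = 1.3211
  k=2: S(2,-2) = 0.7217; S(2,-1) = 0.8829; S(2,+0) = 1.0800; S(2,+1) = 1.3211; S(2,+2) = 1.6161
Terminal payoffs V(N, j) = max(S_T - K, 0):
  V(2,-2) = 0.000000; V(2,-1) = 0.000000; V(2,+0) = 0.000000; V(2,+1) = 0.061129; V(2,+2) = 0.356094
Backward induction: V(k, j) = exp(-r*dt) * [p_u * V(k+1, j+1) + p_m * V(k+1, j) + p_d * V(k+1, j-1)]
  V(1,-1) = exp(-r*dt) * [p_u*0.000000 + p_m*0.000000 + p_d*0.000000] = 0.000000
  V(1,+0) = exp(-r*dt) * [p_u*0.061129 + p_m*0.000000 + p_d*0.000000] = 0.010594
  V(1,+1) = exp(-r*dt) * [p_u*0.356094 + p_m*0.061129 + p_d*0.000000] = 0.101859
  V(0,+0) = exp(-r*dt) * [p_u*0.101859 + p_m*0.010594 + p_d*0.000000] = 0.024610

Answer: Price = V(0,0) = 0.0246
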